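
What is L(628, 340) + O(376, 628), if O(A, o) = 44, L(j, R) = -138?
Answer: -94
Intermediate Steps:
L(628, 340) + O(376, 628) = -138 + 44 = -94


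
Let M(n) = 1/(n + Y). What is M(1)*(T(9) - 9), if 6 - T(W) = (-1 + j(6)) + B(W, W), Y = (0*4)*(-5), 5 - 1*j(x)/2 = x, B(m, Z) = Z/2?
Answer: -9/2 ≈ -4.5000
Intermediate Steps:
B(m, Z) = Z/2 (B(m, Z) = Z*(½) = Z/2)
j(x) = 10 - 2*x
Y = 0 (Y = 0*(-5) = 0)
T(W) = 9 - W/2 (T(W) = 6 - ((-1 + (10 - 2*6)) + W/2) = 6 - ((-1 + (10 - 12)) + W/2) = 6 - ((-1 - 2) + W/2) = 6 - (-3 + W/2) = 6 + (3 - W/2) = 9 - W/2)
M(n) = 1/n (M(n) = 1/(n + 0) = 1/n)
M(1)*(T(9) - 9) = ((9 - ½*9) - 9)/1 = 1*((9 - 9/2) - 9) = 1*(9/2 - 9) = 1*(-9/2) = -9/2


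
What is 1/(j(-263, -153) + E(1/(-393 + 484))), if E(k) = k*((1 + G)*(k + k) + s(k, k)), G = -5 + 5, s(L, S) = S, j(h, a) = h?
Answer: -8281/2177900 ≈ -0.0038023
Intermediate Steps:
G = 0
E(k) = 3*k² (E(k) = k*((1 + 0)*(k + k) + k) = k*(1*(2*k) + k) = k*(2*k + k) = k*(3*k) = 3*k²)
1/(j(-263, -153) + E(1/(-393 + 484))) = 1/(-263 + 3*(1/(-393 + 484))²) = 1/(-263 + 3*(1/91)²) = 1/(-263 + 3*(1/8281)) = 1/(-263 + 3/8281) = 1/(-2177900/8281) = -8281/2177900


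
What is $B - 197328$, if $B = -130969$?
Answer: $-328297$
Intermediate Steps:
$B - 197328 = -130969 - 197328 = -328297$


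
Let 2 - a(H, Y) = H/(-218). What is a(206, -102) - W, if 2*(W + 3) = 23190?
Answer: -1263207/109 ≈ -11589.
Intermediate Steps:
a(H, Y) = 2 + H/218 (a(H, Y) = 2 - H/(-218) = 2 - H*(-1)/218 = 2 - (-1)*H/218 = 2 + H/218)
W = 11592 (W = -3 + (½)*23190 = -3 + 11595 = 11592)
a(206, -102) - W = (2 + (1/218)*206) - 1*11592 = (2 + 103/109) - 11592 = 321/109 - 11592 = -1263207/109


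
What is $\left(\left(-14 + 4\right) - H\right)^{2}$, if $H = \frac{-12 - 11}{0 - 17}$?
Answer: $\frac{37249}{289} \approx 128.89$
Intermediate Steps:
$H = \frac{23}{17}$ ($H = - \frac{23}{-17} = \left(-23\right) \left(- \frac{1}{17}\right) = \frac{23}{17} \approx 1.3529$)
$\left(\left(-14 + 4\right) - H\right)^{2} = \left(\left(-14 + 4\right) - \frac{23}{17}\right)^{2} = \left(-10 - \frac{23}{17}\right)^{2} = \left(- \frac{193}{17}\right)^{2} = \frac{37249}{289}$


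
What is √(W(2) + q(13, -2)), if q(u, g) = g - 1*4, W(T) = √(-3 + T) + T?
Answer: √(-4 + I) ≈ 0.2481 + 2.0153*I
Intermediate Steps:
W(T) = T + √(-3 + T)
q(u, g) = -4 + g (q(u, g) = g - 4 = -4 + g)
√(W(2) + q(13, -2)) = √((2 + √(-3 + 2)) + (-4 - 2)) = √((2 + √(-1)) - 6) = √((2 + I) - 6) = √(-4 + I)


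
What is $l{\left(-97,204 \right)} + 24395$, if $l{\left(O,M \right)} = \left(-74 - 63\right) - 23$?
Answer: $24235$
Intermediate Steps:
$l{\left(O,M \right)} = -160$ ($l{\left(O,M \right)} = -137 - 23 = -160$)
$l{\left(-97,204 \right)} + 24395 = -160 + 24395 = 24235$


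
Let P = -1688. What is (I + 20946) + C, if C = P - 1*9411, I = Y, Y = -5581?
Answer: 4266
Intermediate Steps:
I = -5581
C = -11099 (C = -1688 - 1*9411 = -1688 - 9411 = -11099)
(I + 20946) + C = (-5581 + 20946) - 11099 = 15365 - 11099 = 4266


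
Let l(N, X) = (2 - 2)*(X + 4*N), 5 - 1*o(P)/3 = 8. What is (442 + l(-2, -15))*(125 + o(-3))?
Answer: 51272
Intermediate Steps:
o(P) = -9 (o(P) = 15 - 3*8 = 15 - 24 = -9)
l(N, X) = 0 (l(N, X) = 0*(X + 4*N) = 0)
(442 + l(-2, -15))*(125 + o(-3)) = (442 + 0)*(125 - 9) = 442*116 = 51272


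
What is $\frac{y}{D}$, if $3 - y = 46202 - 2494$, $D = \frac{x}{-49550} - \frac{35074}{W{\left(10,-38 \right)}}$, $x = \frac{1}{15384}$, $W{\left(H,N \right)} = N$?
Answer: $- \frac{33315325026000}{703581855599} \approx -47.351$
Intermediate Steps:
$x = \frac{1}{15384} \approx 6.5003 \cdot 10^{-5}$
$D = \frac{703581855599}{762277200}$ ($D = \frac{1}{15384 \left(-49550\right)} - \frac{35074}{-38} = \frac{1}{15384} \left(- \frac{1}{49550}\right) - -923 = - \frac{1}{762277200} + 923 = \frac{703581855599}{762277200} \approx 923.0$)
$y = -43705$ ($y = 3 - \left(46202 - 2494\right) = 3 - 43708 = -43705$)
$\frac{y}{D} = - \frac{43705}{\frac{703581855599}{762277200}} = \left(-43705\right) \frac{762277200}{703581855599} = - \frac{33315325026000}{703581855599}$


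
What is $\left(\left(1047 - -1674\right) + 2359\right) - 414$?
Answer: $4666$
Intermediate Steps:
$\left(\left(1047 - -1674\right) + 2359\right) - 414 = \left(\left(1047 + 1674\right) + 2359\right) - 414 = \left(2721 + 2359\right) - 414 = 5080 - 414 = 4666$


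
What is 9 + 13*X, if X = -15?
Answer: -186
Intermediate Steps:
9 + 13*X = 9 + 13*(-15) = 9 - 195 = -186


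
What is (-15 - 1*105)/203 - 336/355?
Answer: -110808/72065 ≈ -1.5376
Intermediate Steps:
(-15 - 1*105)/203 - 336/355 = (-15 - 105)*(1/203) - 336*1/355 = -120*1/203 - 336/355 = -120/203 - 336/355 = -110808/72065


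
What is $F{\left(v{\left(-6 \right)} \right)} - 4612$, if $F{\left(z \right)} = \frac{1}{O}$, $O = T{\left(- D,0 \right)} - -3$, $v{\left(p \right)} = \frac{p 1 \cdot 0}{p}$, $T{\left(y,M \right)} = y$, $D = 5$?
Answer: $- \frac{9225}{2} \approx -4612.5$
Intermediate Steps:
$v{\left(p \right)} = 0$ ($v{\left(p \right)} = \frac{p 0}{p} = \frac{0}{p} = 0$)
$O = -2$ ($O = \left(-1\right) 5 - -3 = -5 + 3 = -2$)
$F{\left(z \right)} = - \frac{1}{2}$ ($F{\left(z \right)} = \frac{1}{-2} = - \frac{1}{2}$)
$F{\left(v{\left(-6 \right)} \right)} - 4612 = - \frac{1}{2} - 4612 = - \frac{9225}{2}$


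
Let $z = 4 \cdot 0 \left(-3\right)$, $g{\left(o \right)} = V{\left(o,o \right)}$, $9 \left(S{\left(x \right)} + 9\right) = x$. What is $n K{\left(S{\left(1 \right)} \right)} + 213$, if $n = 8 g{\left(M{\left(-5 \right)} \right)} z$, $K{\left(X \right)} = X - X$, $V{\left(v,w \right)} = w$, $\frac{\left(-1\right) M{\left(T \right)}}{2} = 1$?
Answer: $213$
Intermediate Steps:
$S{\left(x \right)} = -9 + \frac{x}{9}$
$M{\left(T \right)} = -2$ ($M{\left(T \right)} = \left(-2\right) 1 = -2$)
$g{\left(o \right)} = o$
$K{\left(X \right)} = 0$
$z = 0$ ($z = 0 \left(-3\right) = 0$)
$n = 0$ ($n = 8 \left(-2\right) 0 = \left(-16\right) 0 = 0$)
$n K{\left(S{\left(1 \right)} \right)} + 213 = 0 \cdot 0 + 213 = 0 + 213 = 213$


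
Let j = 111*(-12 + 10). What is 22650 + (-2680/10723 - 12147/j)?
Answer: 18016039407/793502 ≈ 22704.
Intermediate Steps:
j = -222 (j = 111*(-2) = -222)
22650 + (-2680/10723 - 12147/j) = 22650 + (-2680/10723 - 12147/(-222)) = 22650 + (-2680*1/10723 - 12147*(-1/222)) = 22650 + (-2680/10723 + 4049/74) = 22650 + 43219107/793502 = 18016039407/793502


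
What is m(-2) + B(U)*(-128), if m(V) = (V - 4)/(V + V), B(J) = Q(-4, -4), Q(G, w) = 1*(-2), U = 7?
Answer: 515/2 ≈ 257.50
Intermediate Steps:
Q(G, w) = -2
B(J) = -2
m(V) = (-4 + V)/(2*V) (m(V) = (-4 + V)/((2*V)) = (-4 + V)*(1/(2*V)) = (-4 + V)/(2*V))
m(-2) + B(U)*(-128) = (1/2)*(-4 - 2)/(-2) - 2*(-128) = (1/2)*(-1/2)*(-6) + 256 = 3/2 + 256 = 515/2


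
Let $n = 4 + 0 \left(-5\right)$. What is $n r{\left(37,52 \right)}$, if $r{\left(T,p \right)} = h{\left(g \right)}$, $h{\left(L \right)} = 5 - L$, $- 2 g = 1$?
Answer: $22$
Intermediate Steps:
$g = - \frac{1}{2}$ ($g = \left(- \frac{1}{2}\right) 1 = - \frac{1}{2} \approx -0.5$)
$n = 4$ ($n = 4 + 0 = 4$)
$r{\left(T,p \right)} = \frac{11}{2}$ ($r{\left(T,p \right)} = 5 - - \frac{1}{2} = 5 + \frac{1}{2} = \frac{11}{2}$)
$n r{\left(37,52 \right)} = 4 \cdot \frac{11}{2} = 22$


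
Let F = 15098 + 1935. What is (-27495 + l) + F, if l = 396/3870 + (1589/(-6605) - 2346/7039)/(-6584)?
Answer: -27541178815194525/2632522311128 ≈ -10462.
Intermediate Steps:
F = 17033
l = 269603826611/2632522311128 (l = 396*(1/3870) + (1589*(-1/6605) - 2346*1/7039)*(-1/6584) = 22/215 + (-1589/6605 - 2346/7039)*(-1/6584) = 22/215 - 26680301/46492595*(-1/6584) = 22/215 + 26680301/306107245480 = 269603826611/2632522311128 ≈ 0.10241)
(-27495 + l) + F = (-27495 + 269603826611/2632522311128) + 17033 = -72380931340637749/2632522311128 + 17033 = -27541178815194525/2632522311128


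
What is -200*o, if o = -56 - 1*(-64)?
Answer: -1600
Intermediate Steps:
o = 8 (o = -56 + 64 = 8)
-200*o = -200*8 = -1600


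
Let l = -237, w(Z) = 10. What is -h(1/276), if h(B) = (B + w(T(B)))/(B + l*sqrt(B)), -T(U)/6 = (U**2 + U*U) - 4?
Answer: 2761/15502643 + 1308714*sqrt(69)/15502643 ≈ 0.70141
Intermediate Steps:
T(U) = 24 - 12*U**2 (T(U) = -6*((U**2 + U*U) - 4) = -6*((U**2 + U**2) - 4) = -6*(2*U**2 - 4) = -6*(-4 + 2*U**2) = 24 - 12*U**2)
h(B) = (10 + B)/(B - 237*sqrt(B)) (h(B) = (B + 10)/(B - 237*sqrt(B)) = (10 + B)/(B - 237*sqrt(B)))
-h(1/276) = -(10 + 1/276)/(1/276 - 237*sqrt(69)/138) = -(10 + 1/276)/(1/276 - 79*sqrt(69)/46) = -2761/((1/276 - 79*sqrt(69)/46)*276) = -2761/(276*(1/276 - 79*sqrt(69)/46))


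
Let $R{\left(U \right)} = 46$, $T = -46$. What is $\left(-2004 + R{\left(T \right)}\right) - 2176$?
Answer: $-4134$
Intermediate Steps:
$\left(-2004 + R{\left(T \right)}\right) - 2176 = \left(-2004 + 46\right) - 2176 = -1958 - 2176 = -4134$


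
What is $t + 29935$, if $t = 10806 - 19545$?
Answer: $21196$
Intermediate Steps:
$t = -8739$
$t + 29935 = -8739 + 29935 = 21196$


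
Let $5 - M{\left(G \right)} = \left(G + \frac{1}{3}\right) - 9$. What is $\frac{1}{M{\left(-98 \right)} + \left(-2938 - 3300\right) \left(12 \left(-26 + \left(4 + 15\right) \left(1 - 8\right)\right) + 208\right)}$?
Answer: $\frac{3}{31814135} \approx 9.4298 \cdot 10^{-8}$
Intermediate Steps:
$M{\left(G \right)} = \frac{41}{3} - G$ ($M{\left(G \right)} = 5 - \left(\left(G + \frac{1}{3}\right) - 9\right) = 5 - \left(\left(\frac{1}{3} + G\right) - 9\right) = 5 - \left(- \frac{26}{3} + G\right) = \frac{41}{3} - G$)
$\frac{1}{M{\left(-98 \right)} + \left(-2938 - 3300\right) \left(12 \left(-26 + \left(4 + 15\right) \left(1 - 8\right)\right) + 208\right)} = \frac{1}{\left(\frac{41}{3} - -98\right) + \left(-2938 - 3300\right) \left(12 \left(-26 + \left(4 + 15\right) \left(1 - 8\right)\right) + 208\right)} = \frac{1}{\left(\frac{41}{3} + 98\right) - 6238 \left(12 \left(-26 + 19 \left(-7\right)\right) + 208\right)} = \frac{1}{\frac{335}{3} - 6238 \left(12 \left(-26 - 133\right) + 208\right)} = \frac{1}{\frac{335}{3} - 6238 \left(12 \left(-159\right) + 208\right)} = \frac{1}{\frac{335}{3} - 6238 \left(-1908 + 208\right)} = \frac{1}{\frac{335}{3} - -10604600} = \frac{1}{\frac{335}{3} + 10604600} = \frac{1}{\frac{31814135}{3}} = \frac{3}{31814135}$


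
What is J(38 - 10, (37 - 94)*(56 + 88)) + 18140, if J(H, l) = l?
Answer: 9932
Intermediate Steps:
J(38 - 10, (37 - 94)*(56 + 88)) + 18140 = (37 - 94)*(56 + 88) + 18140 = -57*144 + 18140 = -8208 + 18140 = 9932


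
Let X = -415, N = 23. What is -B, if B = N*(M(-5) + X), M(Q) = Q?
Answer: 9660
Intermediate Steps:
B = -9660 (B = 23*(-5 - 415) = 23*(-420) = -9660)
-B = -1*(-9660) = 9660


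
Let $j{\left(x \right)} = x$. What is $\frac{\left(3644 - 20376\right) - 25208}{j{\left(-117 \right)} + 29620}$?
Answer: $- \frac{41940}{29503} \approx -1.4216$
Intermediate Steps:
$\frac{\left(3644 - 20376\right) - 25208}{j{\left(-117 \right)} + 29620} = \frac{\left(3644 - 20376\right) - 25208}{-117 + 29620} = \frac{-16732 - 25208}{29503} = \left(-41940\right) \frac{1}{29503} = - \frac{41940}{29503}$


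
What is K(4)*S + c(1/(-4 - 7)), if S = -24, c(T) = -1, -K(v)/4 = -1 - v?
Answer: -481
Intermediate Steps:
K(v) = 4 + 4*v (K(v) = -4*(-1 - v) = 4 + 4*v)
K(4)*S + c(1/(-4 - 7)) = (4 + 4*4)*(-24) - 1 = (4 + 16)*(-24) - 1 = 20*(-24) - 1 = -480 - 1 = -481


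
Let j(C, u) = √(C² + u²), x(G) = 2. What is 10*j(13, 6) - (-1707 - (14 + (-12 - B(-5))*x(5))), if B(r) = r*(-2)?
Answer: 1677 + 10*√205 ≈ 1820.2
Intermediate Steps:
B(r) = -2*r
10*j(13, 6) - (-1707 - (14 + (-12 - B(-5))*x(5))) = 10*√(13² + 6²) - (-1707 - (14 + (-12 - (-2)*(-5))*2)) = 10*√(169 + 36) - (-1707 - (14 + (-12 - 1*10)*2)) = 10*√205 - (-1707 - (14 + (-12 - 10)*2)) = 10*√205 - (-1707 - (14 - 22*2)) = 10*√205 - (-1707 - (14 - 44)) = 10*√205 - (-1707 - 1*(-30)) = 10*√205 - (-1707 + 30) = 10*√205 - 1*(-1677) = 10*√205 + 1677 = 1677 + 10*√205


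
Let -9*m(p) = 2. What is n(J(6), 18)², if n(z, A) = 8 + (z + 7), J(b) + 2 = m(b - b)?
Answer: 13225/81 ≈ 163.27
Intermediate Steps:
m(p) = -2/9 (m(p) = -⅑*2 = -2/9)
J(b) = -20/9 (J(b) = -2 - 2/9 = -20/9)
n(z, A) = 15 + z (n(z, A) = 8 + (7 + z) = 15 + z)
n(J(6), 18)² = (15 - 20/9)² = (115/9)² = 13225/81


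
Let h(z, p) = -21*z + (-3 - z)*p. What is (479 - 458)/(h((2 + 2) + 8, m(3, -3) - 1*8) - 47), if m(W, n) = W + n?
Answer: -21/179 ≈ -0.11732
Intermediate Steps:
h(z, p) = -21*z + p*(-3 - z)
(479 - 458)/(h((2 + 2) + 8, m(3, -3) - 1*8) - 47) = (479 - 458)/((-21*((2 + 2) + 8) - 3*((3 - 3) - 1*8) - ((3 - 3) - 1*8)*((2 + 2) + 8)) - 47) = 21/((-21*(4 + 8) - 3*(0 - 8) - (0 - 8)*(4 + 8)) - 47) = 21/((-21*12 - 3*(-8) - 1*(-8)*12) - 47) = 21/((-252 + 24 + 96) - 47) = 21/(-132 - 47) = 21/(-179) = 21*(-1/179) = -21/179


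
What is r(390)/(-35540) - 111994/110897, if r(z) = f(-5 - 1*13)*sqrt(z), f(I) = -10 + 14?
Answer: -111994/110897 - sqrt(390)/8885 ≈ -1.0121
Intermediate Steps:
f(I) = 4
r(z) = 4*sqrt(z)
r(390)/(-35540) - 111994/110897 = (4*sqrt(390))/(-35540) - 111994/110897 = (4*sqrt(390))*(-1/35540) - 111994*1/110897 = -sqrt(390)/8885 - 111994/110897 = -111994/110897 - sqrt(390)/8885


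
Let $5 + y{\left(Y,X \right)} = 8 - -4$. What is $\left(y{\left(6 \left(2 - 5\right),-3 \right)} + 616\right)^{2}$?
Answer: $388129$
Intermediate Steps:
$y{\left(Y,X \right)} = 7$ ($y{\left(Y,X \right)} = -5 + \left(8 - -4\right) = -5 + \left(8 + 4\right) = -5 + 12 = 7$)
$\left(y{\left(6 \left(2 - 5\right),-3 \right)} + 616\right)^{2} = \left(7 + 616\right)^{2} = 623^{2} = 388129$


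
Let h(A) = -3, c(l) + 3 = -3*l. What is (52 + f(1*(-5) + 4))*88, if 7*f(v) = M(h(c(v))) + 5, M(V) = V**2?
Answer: 4752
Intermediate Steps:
c(l) = -3 - 3*l
f(v) = 2 (f(v) = ((-3)**2 + 5)/7 = (9 + 5)/7 = (1/7)*14 = 2)
(52 + f(1*(-5) + 4))*88 = (52 + 2)*88 = 54*88 = 4752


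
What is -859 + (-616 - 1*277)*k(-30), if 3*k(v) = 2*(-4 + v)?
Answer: 58147/3 ≈ 19382.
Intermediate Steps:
k(v) = -8/3 + 2*v/3 (k(v) = (2*(-4 + v))/3 = (-8 + 2*v)/3 = -8/3 + 2*v/3)
-859 + (-616 - 1*277)*k(-30) = -859 + (-616 - 1*277)*(-8/3 + (⅔)*(-30)) = -859 + (-616 - 277)*(-8/3 - 20) = -859 - 893*(-68/3) = -859 + 60724/3 = 58147/3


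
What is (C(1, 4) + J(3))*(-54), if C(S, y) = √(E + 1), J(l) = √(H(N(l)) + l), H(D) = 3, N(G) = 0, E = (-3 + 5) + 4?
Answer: -54*√6 - 54*√7 ≈ -275.14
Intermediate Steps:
E = 6 (E = 2 + 4 = 6)
J(l) = √(3 + l)
C(S, y) = √7 (C(S, y) = √(6 + 1) = √7)
(C(1, 4) + J(3))*(-54) = (√7 + √(3 + 3))*(-54) = (√7 + √6)*(-54) = (√6 + √7)*(-54) = -54*√6 - 54*√7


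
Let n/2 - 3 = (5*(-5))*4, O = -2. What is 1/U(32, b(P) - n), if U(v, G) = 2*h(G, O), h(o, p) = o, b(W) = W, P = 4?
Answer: 1/396 ≈ 0.0025253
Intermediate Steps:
n = -194 (n = 6 + 2*((5*(-5))*4) = 6 + 2*(-25*4) = 6 + 2*(-100) = 6 - 200 = -194)
U(v, G) = 2*G
1/U(32, b(P) - n) = 1/(2*(4 - 1*(-194))) = 1/(2*(4 + 194)) = 1/(2*198) = 1/396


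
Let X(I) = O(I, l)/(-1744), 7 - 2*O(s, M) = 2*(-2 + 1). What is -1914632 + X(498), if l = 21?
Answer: -6678236425/3488 ≈ -1.9146e+6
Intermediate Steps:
O(s, M) = 9/2 (O(s, M) = 7/2 - (-2 + 1) = 7/2 - (-1) = 7/2 - ½*(-2) = 7/2 + 1 = 9/2)
X(I) = -9/3488 (X(I) = (9/2)/(-1744) = (9/2)*(-1/1744) = -9/3488)
-1914632 + X(498) = -1914632 - 9/3488 = -6678236425/3488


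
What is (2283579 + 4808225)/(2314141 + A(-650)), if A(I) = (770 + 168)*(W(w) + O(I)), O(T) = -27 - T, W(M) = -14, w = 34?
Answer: 7091804/2885383 ≈ 2.4578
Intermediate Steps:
A(I) = -38458 - 938*I (A(I) = (770 + 168)*(-14 + (-27 - I)) = 938*(-41 - I) = -38458 - 938*I)
(2283579 + 4808225)/(2314141 + A(-650)) = (2283579 + 4808225)/(2314141 + (-38458 - 938*(-650))) = 7091804/(2314141 + (-38458 + 609700)) = 7091804/(2314141 + 571242) = 7091804/2885383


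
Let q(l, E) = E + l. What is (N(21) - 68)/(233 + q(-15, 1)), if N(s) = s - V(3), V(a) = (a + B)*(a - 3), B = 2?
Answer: -47/219 ≈ -0.21461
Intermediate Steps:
V(a) = (-3 + a)*(2 + a) (V(a) = (a + 2)*(a - 3) = (2 + a)*(-3 + a) = (-3 + a)*(2 + a))
N(s) = s (N(s) = s - (-6 + 3**2 - 1*3) = s - (-6 + 9 - 3) = s - 1*0 = s + 0 = s)
(N(21) - 68)/(233 + q(-15, 1)) = (21 - 68)/(233 + (1 - 15)) = -47/(233 - 14) = -47/219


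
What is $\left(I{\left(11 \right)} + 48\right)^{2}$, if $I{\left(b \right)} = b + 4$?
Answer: $3969$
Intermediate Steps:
$I{\left(b \right)} = 4 + b$
$\left(I{\left(11 \right)} + 48\right)^{2} = \left(\left(4 + 11\right) + 48\right)^{2} = \left(15 + 48\right)^{2} = 63^{2} = 3969$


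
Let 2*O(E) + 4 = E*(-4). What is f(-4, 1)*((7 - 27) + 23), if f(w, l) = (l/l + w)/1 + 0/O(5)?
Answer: -9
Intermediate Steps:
O(E) = -2 - 2*E (O(E) = -2 + (E*(-4))/2 = -2 + (-4*E)/2 = -2 - 2*E)
f(w, l) = 1 + w (f(w, l) = (l/l + w)/1 + 0/(-2 - 2*5) = (1 + w)*1 + 0/(-2 - 10) = (1 + w) + 0/(-12) = (1 + w) + 0*(-1/12) = (1 + w) + 0 = 1 + w)
f(-4, 1)*((7 - 27) + 23) = (1 - 4)*((7 - 27) + 23) = -3*(-20 + 23) = -3*3 = -9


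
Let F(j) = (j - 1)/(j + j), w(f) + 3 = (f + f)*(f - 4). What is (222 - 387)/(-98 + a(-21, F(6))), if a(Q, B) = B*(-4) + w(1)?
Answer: 495/326 ≈ 1.5184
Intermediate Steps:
w(f) = -3 + 2*f*(-4 + f) (w(f) = -3 + (f + f)*(f - 4) = -3 + (2*f)*(-4 + f) = -3 + 2*f*(-4 + f))
F(j) = (-1 + j)/(2*j) (F(j) = (-1 + j)/((2*j)) = (-1 + j)*(1/(2*j)) = (-1 + j)/(2*j))
a(Q, B) = -9 - 4*B (a(Q, B) = B*(-4) + (-3 - 8*1 + 2*1²) = -4*B + (-3 - 8 + 2*1) = -4*B + (-3 - 8 + 2) = -4*B - 9 = -9 - 4*B)
(222 - 387)/(-98 + a(-21, F(6))) = (222 - 387)/(-98 + (-9 - 2*(-1 + 6)/6)) = -165/(-98 + (-9 - 2*5/6)) = -165/(-98 + (-9 - 4*5/12)) = -165/(-98 + (-9 - 5/3)) = -165/(-98 - 32/3) = -165/(-326/3) = -165*(-3/326) = 495/326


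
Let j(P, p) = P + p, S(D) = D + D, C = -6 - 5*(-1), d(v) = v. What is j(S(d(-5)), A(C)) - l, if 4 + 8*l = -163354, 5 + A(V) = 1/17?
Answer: 1387527/68 ≈ 20405.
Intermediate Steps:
C = -1 (C = -6 - 1*(-5) = -6 + 5 = -1)
A(V) = -84/17 (A(V) = -5 + 1/17 = -84/17)
l = -81679/4 (l = -1/2 + (1/8)*(-163354) = -1/2 - 81677/4 = -81679/4 ≈ -20420.)
S(D) = 2*D
j(S(d(-5)), A(C)) - l = (2*(-5) - 84/17) - 1*(-81679/4) = (-10 - 84/17) + 81679/4 = -254/17 + 81679/4 = 1387527/68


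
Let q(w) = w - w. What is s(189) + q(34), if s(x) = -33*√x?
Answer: -99*√21 ≈ -453.67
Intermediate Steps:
q(w) = 0
s(189) + q(34) = -99*√21 + 0 = -99*√21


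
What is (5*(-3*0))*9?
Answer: 0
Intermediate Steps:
(5*(-3*0))*9 = (5*0)*9 = 0*9 = 0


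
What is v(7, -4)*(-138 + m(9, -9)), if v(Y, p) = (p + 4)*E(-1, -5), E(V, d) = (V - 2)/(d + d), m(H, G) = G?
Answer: 0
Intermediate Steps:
E(V, d) = (-2 + V)/(2*d) (E(V, d) = (-2 + V)/((2*d)) = (-2 + V)*(1/(2*d)) = (-2 + V)/(2*d))
v(Y, p) = 6/5 + 3*p/10 (v(Y, p) = (p + 4)*((½)*(-2 - 1)/(-5)) = (4 + p)*((½)*(-⅕)*(-3)) = (4 + p)*(3/10) = 6/5 + 3*p/10)
v(7, -4)*(-138 + m(9, -9)) = (6/5 + (3/10)*(-4))*(-138 - 9) = (6/5 - 6/5)*(-147) = 0*(-147) = 0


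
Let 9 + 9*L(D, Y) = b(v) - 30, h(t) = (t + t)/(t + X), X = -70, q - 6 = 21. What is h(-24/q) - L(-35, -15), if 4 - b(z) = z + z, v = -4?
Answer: 965/319 ≈ 3.0251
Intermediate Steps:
q = 27 (q = 6 + 21 = 27)
b(z) = 4 - 2*z (b(z) = 4 - (z + z) = 4 - 2*z)
h(t) = 2*t/(-70 + t) (h(t) = (t + t)/(t - 70) = (2*t)/(-70 + t) = 2*t/(-70 + t))
L(D, Y) = -3 (L(D, Y) = -1 + ((4 - 2*(-4)) - 30)/9 = -1 + ((4 + 8) - 30)/9 = -1 + (12 - 30)/9 = -1 + (⅑)*(-18) = -1 - 2 = -3)
h(-24/q) - L(-35, -15) = 2*(-24/27)/(-70 - 24/27) - 1*(-3) = 2*(-24*1/27)/(-70 - 24*1/27) + 3 = 2*(-8/9)/(-70 - 8/9) + 3 = 2*(-8/9)/(-638/9) + 3 = 2*(-8/9)*(-9/638) + 3 = 8/319 + 3 = 965/319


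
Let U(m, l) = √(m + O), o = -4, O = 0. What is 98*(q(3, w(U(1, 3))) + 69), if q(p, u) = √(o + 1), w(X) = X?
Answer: 6762 + 98*I*√3 ≈ 6762.0 + 169.74*I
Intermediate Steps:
U(m, l) = √m (U(m, l) = √(m + 0) = √m)
q(p, u) = I*√3 (q(p, u) = √(-4 + 1) = √(-3) = I*√3)
98*(q(3, w(U(1, 3))) + 69) = 98*(I*√3 + 69) = 98*(69 + I*√3) = 6762 + 98*I*√3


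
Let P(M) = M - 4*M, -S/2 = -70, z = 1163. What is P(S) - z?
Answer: -1583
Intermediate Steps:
S = 140 (S = -2*(-70) = 140)
P(M) = -3*M
P(S) - z = -3*140 - 1*1163 = -420 - 1163 = -1583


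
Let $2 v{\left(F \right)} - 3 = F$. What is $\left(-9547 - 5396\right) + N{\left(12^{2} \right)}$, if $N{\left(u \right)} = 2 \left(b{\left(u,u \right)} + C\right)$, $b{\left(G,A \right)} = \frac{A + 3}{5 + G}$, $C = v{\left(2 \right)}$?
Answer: $- \frac{2225468}{149} \approx -14936.0$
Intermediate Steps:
$v{\left(F \right)} = \frac{3}{2} + \frac{F}{2}$
$C = \frac{5}{2}$ ($C = \frac{3}{2} + \frac{1}{2} \cdot 2 = \frac{3}{2} + 1 = \frac{5}{2} \approx 2.5$)
$b{\left(G,A \right)} = \frac{3 + A}{5 + G}$
$N{\left(u \right)} = 5 + \frac{2 \left(3 + u\right)}{5 + u}$ ($N{\left(u \right)} = 2 \left(\frac{3 + u}{5 + u} + \frac{5}{2}\right) = 2 \left(\frac{5}{2} + \frac{3 + u}{5 + u}\right) = 5 + \frac{2 \left(3 + u\right)}{5 + u}$)
$\left(-9547 - 5396\right) + N{\left(12^{2} \right)} = \left(-9547 - 5396\right) + \frac{31 + 7 \cdot 12^{2}}{5 + 12^{2}} = \left(-9547 - 5396\right) + \frac{31 + 7 \cdot 144}{5 + 144} = -14943 + \frac{31 + 1008}{149} = -14943 + \frac{1}{149} \cdot 1039 = -14943 + \frac{1039}{149} = - \frac{2225468}{149}$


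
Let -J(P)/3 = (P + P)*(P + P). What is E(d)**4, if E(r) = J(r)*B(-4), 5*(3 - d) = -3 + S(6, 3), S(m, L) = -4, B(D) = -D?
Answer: 291303965092478976/390625 ≈ 7.4574e+11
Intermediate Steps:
J(P) = -12*P**2 (J(P) = -3*(P + P)*(P + P) = -3*2*P*2*P = -12*P**2)
d = 22/5 (d = 3 - (-3 - 4)/5 = 3 - 1/5*(-7) = 3 + 7/5 = 22/5 ≈ 4.4000)
E(r) = -48*r**2 (E(r) = (-12*r**2)*(-1*(-4)) = -12*r**2*4 = -48*r**2)
E(d)**4 = (-48*(22/5)**2)**4 = (-48*484/25)**4 = (-23232/25)**4 = 291303965092478976/390625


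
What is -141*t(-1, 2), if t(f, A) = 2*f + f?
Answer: 423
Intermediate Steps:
t(f, A) = 3*f
-141*t(-1, 2) = -423*(-1) = -141*(-3) = 423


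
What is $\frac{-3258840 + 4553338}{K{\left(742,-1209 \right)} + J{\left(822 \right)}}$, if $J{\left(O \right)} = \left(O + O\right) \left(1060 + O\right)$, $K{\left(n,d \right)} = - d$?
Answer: $\frac{1294498}{3095217} \approx 0.41823$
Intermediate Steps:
$J{\left(O \right)} = 2 O \left(1060 + O\right)$
$\frac{-3258840 + 4553338}{K{\left(742,-1209 \right)} + J{\left(822 \right)}} = \frac{-3258840 + 4553338}{\left(-1\right) \left(-1209\right) + 2 \cdot 822 \left(1060 + 822\right)} = \frac{1294498}{1209 + 2 \cdot 822 \cdot 1882} = \frac{1294498}{1209 + 3094008} = \frac{1294498}{3095217}$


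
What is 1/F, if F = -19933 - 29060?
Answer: -1/48993 ≈ -2.0411e-5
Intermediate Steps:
F = -48993
1/F = 1/(-48993) = -1/48993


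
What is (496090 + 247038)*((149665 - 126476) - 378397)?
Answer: -263965010624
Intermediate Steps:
(496090 + 247038)*((149665 - 126476) - 378397) = 743128*(23189 - 378397) = 743128*(-355208) = -263965010624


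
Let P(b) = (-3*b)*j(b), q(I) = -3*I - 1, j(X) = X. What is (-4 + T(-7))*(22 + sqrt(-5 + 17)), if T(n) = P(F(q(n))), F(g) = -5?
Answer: -1738 - 158*sqrt(3) ≈ -2011.7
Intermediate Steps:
q(I) = -1 - 3*I
P(b) = -3*b**2 (P(b) = (-3*b)*b = -3*b**2)
T(n) = -75 (T(n) = -3*(-5)**2 = -3*25 = -75)
(-4 + T(-7))*(22 + sqrt(-5 + 17)) = (-4 - 75)*(22 + sqrt(-5 + 17)) = -79*(22 + sqrt(12)) = -79*(22 + 2*sqrt(3)) = -1738 - 158*sqrt(3)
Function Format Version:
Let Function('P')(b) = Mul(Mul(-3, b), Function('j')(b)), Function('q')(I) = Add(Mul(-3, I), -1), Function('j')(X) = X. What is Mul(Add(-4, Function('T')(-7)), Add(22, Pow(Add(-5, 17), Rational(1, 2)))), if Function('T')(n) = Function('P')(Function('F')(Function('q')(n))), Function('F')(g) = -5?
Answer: Add(-1738, Mul(-158, Pow(3, Rational(1, 2)))) ≈ -2011.7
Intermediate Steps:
Function('q')(I) = Add(-1, Mul(-3, I))
Function('P')(b) = Mul(-3, Pow(b, 2)) (Function('P')(b) = Mul(Mul(-3, b), b) = Mul(-3, Pow(b, 2)))
Function('T')(n) = -75 (Function('T')(n) = Mul(-3, Pow(-5, 2)) = Mul(-3, 25) = -75)
Mul(Add(-4, Function('T')(-7)), Add(22, Pow(Add(-5, 17), Rational(1, 2)))) = Mul(Add(-4, -75), Add(22, Pow(Add(-5, 17), Rational(1, 2)))) = Mul(-79, Add(22, Pow(12, Rational(1, 2)))) = Mul(-79, Add(22, Mul(2, Pow(3, Rational(1, 2))))) = Add(-1738, Mul(-158, Pow(3, Rational(1, 2))))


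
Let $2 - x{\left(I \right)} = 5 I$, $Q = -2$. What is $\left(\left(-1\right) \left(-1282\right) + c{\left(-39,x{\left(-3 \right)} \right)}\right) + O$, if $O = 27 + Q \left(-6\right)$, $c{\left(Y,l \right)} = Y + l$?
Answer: $1299$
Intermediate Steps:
$x{\left(I \right)} = 2 - 5 I$
$O = 39$ ($O = 27 - -12 = 27 + 12 = 39$)
$\left(\left(-1\right) \left(-1282\right) + c{\left(-39,x{\left(-3 \right)} \right)}\right) + O = \left(\left(-1\right) \left(-1282\right) + \left(-39 + \left(2 - -15\right)\right)\right) + 39 = \left(1282 + \left(-39 + \left(2 + 15\right)\right)\right) + 39 = \left(1282 + \left(-39 + 17\right)\right) + 39 = \left(1282 - 22\right) + 39 = 1260 + 39 = 1299$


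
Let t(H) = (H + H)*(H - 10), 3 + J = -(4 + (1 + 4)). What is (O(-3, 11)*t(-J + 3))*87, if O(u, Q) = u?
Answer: -39150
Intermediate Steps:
J = -12 (J = -3 - (4 + (1 + 4)) = -3 - (4 + 5) = -3 - 1*9 = -3 - 9 = -12)
t(H) = 2*H*(-10 + H) (t(H) = (2*H)*(-10 + H) = 2*H*(-10 + H))
(O(-3, 11)*t(-J + 3))*87 = -6*(-1*(-12) + 3)*(-10 + (-1*(-12) + 3))*87 = -6*(12 + 3)*(-10 + (12 + 3))*87 = -6*15*(-10 + 15)*87 = -6*15*5*87 = -3*150*87 = -450*87 = -39150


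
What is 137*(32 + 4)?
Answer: 4932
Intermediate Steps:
137*(32 + 4) = 137*36 = 4932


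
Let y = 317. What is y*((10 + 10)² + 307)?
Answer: 224119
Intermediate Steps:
y*((10 + 10)² + 307) = 317*((10 + 10)² + 307) = 317*(20² + 307) = 317*(400 + 307) = 317*707 = 224119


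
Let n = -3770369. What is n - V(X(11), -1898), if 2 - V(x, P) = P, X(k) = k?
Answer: -3772269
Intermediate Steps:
V(x, P) = 2 - P
n - V(X(11), -1898) = -3770369 - (2 - 1*(-1898)) = -3770369 - (2 + 1898) = -3770369 - 1*1900 = -3770369 - 1900 = -3772269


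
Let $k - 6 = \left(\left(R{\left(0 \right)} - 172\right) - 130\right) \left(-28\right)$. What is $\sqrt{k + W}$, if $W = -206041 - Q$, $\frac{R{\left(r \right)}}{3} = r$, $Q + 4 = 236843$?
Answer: $i \sqrt{434418} \approx 659.1 i$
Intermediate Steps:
$Q = 236839$ ($Q = -4 + 236843 = 236839$)
$R{\left(r \right)} = 3 r$
$k = 8462$ ($k = 6 + \left(\left(3 \cdot 0 - 172\right) - 130\right) \left(-28\right) = 6 + \left(\left(0 - 172\right) - 130\right) \left(-28\right) = 6 + \left(-172 - 130\right) \left(-28\right) = 6 - -8456 = 6 + 8456 = 8462$)
$W = -442880$ ($W = -206041 - 236839 = -442880$)
$\sqrt{k + W} = \sqrt{8462 - 442880} = \sqrt{-434418} = i \sqrt{434418}$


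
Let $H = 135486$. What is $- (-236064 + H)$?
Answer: $100578$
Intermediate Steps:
$- (-236064 + H) = - (-236064 + 135486) = \left(-1\right) \left(-100578\right) = 100578$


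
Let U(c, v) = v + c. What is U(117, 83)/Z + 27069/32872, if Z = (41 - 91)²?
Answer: 106067/117400 ≈ 0.90347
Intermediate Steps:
U(c, v) = c + v
Z = 2500 (Z = (-50)² = 2500)
U(117, 83)/Z + 27069/32872 = (117 + 83)/2500 + 27069/32872 = 200*(1/2500) + 27069*(1/32872) = 2/25 + 3867/4696 = 106067/117400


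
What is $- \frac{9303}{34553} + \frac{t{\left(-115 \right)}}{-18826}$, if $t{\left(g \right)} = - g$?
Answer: $- \frac{179111873}{650494778} \approx -0.27535$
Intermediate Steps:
$- \frac{9303}{34553} + \frac{t{\left(-115 \right)}}{-18826} = - \frac{9303}{34553} + \frac{\left(-1\right) \left(-115\right)}{-18826} = \left(-9303\right) \frac{1}{34553} + 115 \left(- \frac{1}{18826}\right) = - \frac{9303}{34553} - \frac{115}{18826} = - \frac{179111873}{650494778}$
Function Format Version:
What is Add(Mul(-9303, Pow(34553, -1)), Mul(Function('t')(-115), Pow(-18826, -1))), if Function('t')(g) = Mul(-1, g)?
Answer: Rational(-179111873, 650494778) ≈ -0.27535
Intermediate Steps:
Add(Mul(-9303, Pow(34553, -1)), Mul(Function('t')(-115), Pow(-18826, -1))) = Add(Mul(-9303, Pow(34553, -1)), Mul(Mul(-1, -115), Pow(-18826, -1))) = Add(Mul(-9303, Rational(1, 34553)), Mul(115, Rational(-1, 18826))) = Add(Rational(-9303, 34553), Rational(-115, 18826)) = Rational(-179111873, 650494778)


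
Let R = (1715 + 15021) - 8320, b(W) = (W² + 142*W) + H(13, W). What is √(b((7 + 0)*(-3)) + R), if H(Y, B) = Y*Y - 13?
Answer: √6031 ≈ 77.660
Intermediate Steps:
H(Y, B) = -13 + Y² (H(Y, B) = Y² - 13 = -13 + Y²)
b(W) = 156 + W² + 142*W (b(W) = (W² + 142*W) + (-13 + 13²) = (W² + 142*W) + (-13 + 169) = (W² + 142*W) + 156 = 156 + W² + 142*W)
R = 8416 (R = 16736 - 8320 = 8416)
√(b((7 + 0)*(-3)) + R) = √((156 + ((7 + 0)*(-3))² + 142*((7 + 0)*(-3))) + 8416) = √((156 + (7*(-3))² + 142*(7*(-3))) + 8416) = √((156 + (-21)² + 142*(-21)) + 8416) = √((156 + 441 - 2982) + 8416) = √(-2385 + 8416) = √6031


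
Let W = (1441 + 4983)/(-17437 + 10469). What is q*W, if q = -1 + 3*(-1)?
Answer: 3212/871 ≈ 3.6877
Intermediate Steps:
q = -4 (q = -1 - 3 = -4)
W = -803/871 (W = 6424/(-6968) = 6424*(-1/6968) = -803/871 ≈ -0.92193)
q*W = -4*(-803/871) = 3212/871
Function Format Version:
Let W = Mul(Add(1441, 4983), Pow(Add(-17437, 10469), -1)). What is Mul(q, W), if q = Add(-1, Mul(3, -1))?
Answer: Rational(3212, 871) ≈ 3.6877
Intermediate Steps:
q = -4 (q = Add(-1, -3) = -4)
W = Rational(-803, 871) (W = Mul(6424, Pow(-6968, -1)) = Mul(6424, Rational(-1, 6968)) = Rational(-803, 871) ≈ -0.92193)
Mul(q, W) = Mul(-4, Rational(-803, 871)) = Rational(3212, 871)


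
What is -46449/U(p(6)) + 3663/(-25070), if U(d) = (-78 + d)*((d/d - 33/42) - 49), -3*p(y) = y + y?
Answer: -8253909999/702035210 ≈ -11.757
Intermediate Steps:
p(y) = -2*y/3 (p(y) = -(y + y)/3 = -2*y/3)
U(d) = 26637/7 - 683*d/14 (U(d) = (-78 + d)*((1 - 33*1/42) - 49) = (-78 + d)*((1 - 11/14) - 49) = (-78 + d)*(3/14 - 49) = (-78 + d)*(-683/14) = 26637/7 - 683*d/14)
-46449/U(p(6)) + 3663/(-25070) = -46449/(26637/7 - (-683)*6/21) + 3663/(-25070) = -46449/(26637/7 - 683/14*(-4)) + 3663*(-1/25070) = -46449/(26637/7 + 1366/7) - 3663/25070 = -46449/28003/7 - 3663/25070 = -46449*7/28003 - 3663/25070 = -325143/28003 - 3663/25070 = -8253909999/702035210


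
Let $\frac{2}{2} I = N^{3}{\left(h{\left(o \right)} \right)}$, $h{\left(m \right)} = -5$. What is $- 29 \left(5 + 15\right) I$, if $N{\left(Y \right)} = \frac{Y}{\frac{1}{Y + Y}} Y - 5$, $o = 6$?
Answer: $9617197500$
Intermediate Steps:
$N{\left(Y \right)} = -5 + 2 Y^{3}$ ($N{\left(Y \right)} = \frac{Y}{\frac{1}{2 Y}} Y - 5 = \frac{Y}{\frac{1}{2} \frac{1}{Y}} Y - 5 = Y 2 Y Y - 5 = 2 Y^{2} Y - 5 = 2 Y^{3} - 5 = -5 + 2 Y^{3}$)
$I = -16581375$ ($I = \left(-5 + 2 \left(-5\right)^{3}\right)^{3} = \left(-5 + 2 \left(-125\right)\right)^{3} = \left(-5 - 250\right)^{3} = \left(-255\right)^{3} = -16581375$)
$- 29 \left(5 + 15\right) I = - 29 \left(5 + 15\right) \left(-16581375\right) = \left(-29\right) 20 \left(-16581375\right) = \left(-580\right) \left(-16581375\right) = 9617197500$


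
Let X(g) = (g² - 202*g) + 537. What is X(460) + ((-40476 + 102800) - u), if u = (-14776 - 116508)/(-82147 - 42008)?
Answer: 22539091571/124155 ≈ 1.8154e+5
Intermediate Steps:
X(g) = 537 + g² - 202*g
u = 131284/124155 (u = -131284/(-124155) = -131284*(-1/124155) = 131284/124155 ≈ 1.0574)
X(460) + ((-40476 + 102800) - u) = (537 + 460² - 202*460) + ((-40476 + 102800) - 1*131284/124155) = (537 + 211600 - 92920) + (62324 - 131284/124155) = 119217 + 7737704936/124155 = 22539091571/124155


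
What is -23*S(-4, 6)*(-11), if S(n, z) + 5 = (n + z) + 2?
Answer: -253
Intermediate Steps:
S(n, z) = -3 + n + z (S(n, z) = -5 + ((n + z) + 2) = -5 + (2 + n + z) = -3 + n + z)
-23*S(-4, 6)*(-11) = -23*(-3 - 4 + 6)*(-11) = -23*(-1)*(-11) = 23*(-11) = -253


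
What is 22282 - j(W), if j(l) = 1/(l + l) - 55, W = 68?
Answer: 3037831/136 ≈ 22337.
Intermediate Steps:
j(l) = -55 + 1/(2*l) (j(l) = 1/(2*l) - 55 = -55 + 1/(2*l))
22282 - j(W) = 22282 - (-55 + (½)/68) = 22282 - (-55 + (½)*(1/68)) = 22282 - (-55 + 1/136) = 22282 - 1*(-7479/136) = 22282 + 7479/136 = 3037831/136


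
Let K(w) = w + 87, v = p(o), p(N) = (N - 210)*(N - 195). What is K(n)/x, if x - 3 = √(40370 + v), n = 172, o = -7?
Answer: -259/28065 + 518*√2339/28065 ≈ 0.88342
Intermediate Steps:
p(N) = (-210 + N)*(-195 + N)
v = 43834 (v = 40950 + (-7)² - 405*(-7) = 40950 + 49 + 2835 = 43834)
x = 3 + 6*√2339 (x = 3 + √(40370 + 43834) = 3 + √84204 = 3 + 6*√2339 ≈ 293.18)
K(w) = 87 + w
K(n)/x = (87 + 172)/(3 + 6*√2339) = 259/(3 + 6*√2339)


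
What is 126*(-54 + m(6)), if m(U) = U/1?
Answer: -6048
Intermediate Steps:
m(U) = U (m(U) = U*1 = U)
126*(-54 + m(6)) = 126*(-54 + 6) = 126*(-48) = -6048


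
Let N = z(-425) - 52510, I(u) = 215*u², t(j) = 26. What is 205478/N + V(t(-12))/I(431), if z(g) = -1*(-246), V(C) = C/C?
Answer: -4103253340353/1043675887180 ≈ -3.9315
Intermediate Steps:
V(C) = 1
z(g) = 246
N = -52264 (N = 246 - 52510 = -52264)
205478/N + V(t(-12))/I(431) = 205478/(-52264) + 1/(215*431²) = 205478*(-1/52264) + 1/(215*185761) = -102739/26132 + 1/39938615 = -4103253340353/1043675887180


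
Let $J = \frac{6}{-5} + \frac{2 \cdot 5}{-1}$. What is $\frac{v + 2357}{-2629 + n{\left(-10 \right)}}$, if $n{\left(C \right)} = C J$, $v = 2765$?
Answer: $- \frac{5122}{2517} \approx -2.035$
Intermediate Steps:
$J = - \frac{56}{5}$ ($J = 6 \left(- \frac{1}{5}\right) + 10 \left(-1\right) = - \frac{6}{5} - 10 = - \frac{56}{5} \approx -11.2$)
$n{\left(C \right)} = - \frac{56 C}{5}$ ($n{\left(C \right)} = C \left(- \frac{56}{5}\right) = - \frac{56 C}{5}$)
$\frac{v + 2357}{-2629 + n{\left(-10 \right)}} = \frac{2765 + 2357}{-2629 - -112} = \frac{5122}{-2629 + 112} = \frac{5122}{-2517} = 5122 \left(- \frac{1}{2517}\right) = - \frac{5122}{2517}$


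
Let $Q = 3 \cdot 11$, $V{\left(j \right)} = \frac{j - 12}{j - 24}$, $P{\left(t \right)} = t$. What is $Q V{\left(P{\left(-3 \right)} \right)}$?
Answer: $\frac{55}{3} \approx 18.333$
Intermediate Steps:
$V{\left(j \right)} = \frac{-12 + j}{-24 + j}$
$Q = 33$
$Q V{\left(P{\left(-3 \right)} \right)} = 33 \frac{-12 - 3}{-24 - 3} = 33 \frac{1}{-27} \left(-15\right) = 33 \left(\left(- \frac{1}{27}\right) \left(-15\right)\right) = 33 \cdot \frac{5}{9} = \frac{55}{3}$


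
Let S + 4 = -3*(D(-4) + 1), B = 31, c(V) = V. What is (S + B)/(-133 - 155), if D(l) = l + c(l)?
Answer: -⅙ ≈ -0.16667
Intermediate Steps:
D(l) = 2*l (D(l) = l + l = 2*l)
S = 17 (S = -4 - 3*(2*(-4) + 1) = -4 - 3*(-8 + 1) = -4 - 3*(-7) = -4 + 21 = 17)
(S + B)/(-133 - 155) = (17 + 31)/(-133 - 155) = 48/(-288) = -1/288*48 = -⅙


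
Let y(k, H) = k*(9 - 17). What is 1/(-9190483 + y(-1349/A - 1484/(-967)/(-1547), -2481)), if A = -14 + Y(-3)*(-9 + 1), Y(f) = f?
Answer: -1068535/9819199580953 ≈ -1.0882e-7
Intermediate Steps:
A = 10 (A = -14 - 3*(-9 + 1) = -14 - 3*(-8) = -14 + 24 = 10)
y(k, H) = -8*k (y(k, H) = k*(-8) = -8*k)
1/(-9190483 + y(-1349/A - 1484/(-967)/(-1547), -2481)) = 1/(-9190483 - 8*(-1349/10 - 1484/(-967)/(-1547))) = 1/(-9190483 - 8*(-1349*1/10 - 1484*(-1/967)*(-1/1547))) = 1/(-9190483 - 8*(-1349/10 + (1484/967)*(-1/1547))) = 1/(-9190483 - 8*(-1349/10 - 212/213707)) = 1/(-9190483 - 8*(-288292863/2137070)) = 1/(-9190483 + 1153171452/1068535) = 1/(-9819199580953/1068535) = -1068535/9819199580953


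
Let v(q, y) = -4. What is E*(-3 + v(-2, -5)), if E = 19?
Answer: -133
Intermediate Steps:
E*(-3 + v(-2, -5)) = 19*(-3 - 4) = 19*(-7) = -133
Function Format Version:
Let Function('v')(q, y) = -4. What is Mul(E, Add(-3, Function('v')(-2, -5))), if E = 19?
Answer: -133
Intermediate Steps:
Mul(E, Add(-3, Function('v')(-2, -5))) = Mul(19, Add(-3, -4)) = Mul(19, -7) = -133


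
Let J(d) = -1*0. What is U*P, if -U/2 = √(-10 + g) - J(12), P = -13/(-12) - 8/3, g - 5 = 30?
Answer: 95/6 ≈ 15.833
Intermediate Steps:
g = 35 (g = 5 + 30 = 35)
J(d) = 0
P = -19/12 (P = -13*(-1/12) - 8*⅓ = 13/12 - 8/3 = -19/12 ≈ -1.5833)
U = -10 (U = -2*(√(-10 + 35) - 1*0) = -2*(√25 + 0) = -2*(5 + 0) = -2*5 = -10)
U*P = -10*(-19/12) = 95/6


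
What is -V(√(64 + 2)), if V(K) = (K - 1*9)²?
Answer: -147 + 18*√66 ≈ -0.76731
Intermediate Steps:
V(K) = (-9 + K)² (V(K) = (K - 9)² = (-9 + K)²)
-V(√(64 + 2)) = -(-9 + √(64 + 2))² = -(-9 + √66)²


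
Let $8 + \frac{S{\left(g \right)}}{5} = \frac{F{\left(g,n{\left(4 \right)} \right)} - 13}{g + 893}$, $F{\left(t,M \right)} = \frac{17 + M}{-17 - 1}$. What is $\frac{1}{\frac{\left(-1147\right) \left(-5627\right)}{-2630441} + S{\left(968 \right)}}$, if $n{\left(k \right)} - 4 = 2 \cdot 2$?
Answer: $- \frac{2381473314}{101194288621} \approx -0.023534$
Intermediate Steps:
$n{\left(k \right)} = 8$ ($n{\left(k \right)} = 4 + 2 \cdot 2 = 4 + 4 = 8$)
$F{\left(t,M \right)} = - \frac{17}{18} - \frac{M}{18}$ ($F{\left(t,M \right)} = \frac{17 + M}{-18} = \left(17 + M\right) \left(- \frac{1}{18}\right) = - \frac{17}{18} - \frac{M}{18}$)
$S{\left(g \right)} = -40 - \frac{1295}{18 \left(893 + g\right)}$ ($S{\left(g \right)} = -40 + 5 \frac{\left(- \frac{17}{18} - \frac{4}{9}\right) - 13}{g + 893} = -40 + 5 \frac{\left(- \frac{17}{18} - \frac{4}{9}\right) - 13}{893 + g} = -40 + 5 \frac{- \frac{25}{18} - 13}{893 + g} = -40 + 5 \left(- \frac{259}{18 \left(893 + g\right)}\right) = -40 - \frac{1295}{18 \left(893 + g\right)}$)
$\frac{1}{\frac{\left(-1147\right) \left(-5627\right)}{-2630441} + S{\left(968 \right)}} = \frac{1}{\frac{\left(-1147\right) \left(-5627\right)}{-2630441} + \frac{5 \left(-128851 - 139392\right)}{18 \left(893 + 968\right)}} = \frac{1}{6454169 \left(- \frac{1}{2630441}\right) + \frac{5 \left(-128851 - 139392\right)}{18 \cdot 1861}} = \frac{1}{- \frac{174437}{71093} + \frac{5}{18} \cdot \frac{1}{1861} \left(-268243\right)} = \frac{1}{- \frac{174437}{71093} - \frac{1341215}{33498}} = \frac{1}{- \frac{101194288621}{2381473314}} = - \frac{2381473314}{101194288621}$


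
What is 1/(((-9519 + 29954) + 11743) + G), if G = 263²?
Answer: 1/101347 ≈ 9.8671e-6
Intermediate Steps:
G = 69169
1/(((-9519 + 29954) + 11743) + G) = 1/(((-9519 + 29954) + 11743) + 69169) = 1/((20435 + 11743) + 69169) = 1/(32178 + 69169) = 1/101347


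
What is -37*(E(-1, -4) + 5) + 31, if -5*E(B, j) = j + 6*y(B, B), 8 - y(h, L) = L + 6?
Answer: -252/5 ≈ -50.400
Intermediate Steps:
y(h, L) = 2 - L (y(h, L) = 8 - (L + 6) = 8 - (6 + L) = 8 + (-6 - L) = 2 - L)
E(B, j) = -12/5 - j/5 + 6*B/5 (E(B, j) = -(j + 6*(2 - B))/5 = -(j + (12 - 6*B))/5 = -(12 + j - 6*B)/5 = -12/5 - j/5 + 6*B/5)
-37*(E(-1, -4) + 5) + 31 = -37*((-12/5 - ⅕*(-4) + (6/5)*(-1)) + 5) + 31 = -37*((-12/5 + ⅘ - 6/5) + 5) + 31 = -37*(-14/5 + 5) + 31 = -407/5 + 31 = -252/5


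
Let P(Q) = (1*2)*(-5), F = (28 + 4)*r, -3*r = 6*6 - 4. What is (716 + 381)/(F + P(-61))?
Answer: -3291/1054 ≈ -3.1224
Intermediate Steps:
r = -32/3 (r = -(6*6 - 4)/3 = -(36 - 4)/3 = -⅓*32 = -32/3 ≈ -10.667)
F = -1024/3 (F = (28 + 4)*(-32/3) = 32*(-32/3) = -1024/3 ≈ -341.33)
P(Q) = -10 (P(Q) = 2*(-5) = -10)
(716 + 381)/(F + P(-61)) = (716 + 381)/(-1024/3 - 10) = 1097/(-1054/3) = 1097*(-3/1054) = -3291/1054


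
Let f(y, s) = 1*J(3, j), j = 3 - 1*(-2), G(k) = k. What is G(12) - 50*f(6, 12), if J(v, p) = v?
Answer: -138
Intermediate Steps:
j = 5 (j = 3 + 2 = 5)
f(y, s) = 3 (f(y, s) = 1*3 = 3)
G(12) - 50*f(6, 12) = 12 - 50*3 = 12 - 150 = -138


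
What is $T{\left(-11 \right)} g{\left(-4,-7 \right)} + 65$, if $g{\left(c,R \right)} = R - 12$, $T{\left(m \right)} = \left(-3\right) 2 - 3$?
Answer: $236$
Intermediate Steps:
$T{\left(m \right)} = -9$ ($T{\left(m \right)} = -6 - 3 = -9$)
$g{\left(c,R \right)} = -12 + R$
$T{\left(-11 \right)} g{\left(-4,-7 \right)} + 65 = - 9 \left(-12 - 7\right) + 65 = \left(-9\right) \left(-19\right) + 65 = 171 + 65 = 236$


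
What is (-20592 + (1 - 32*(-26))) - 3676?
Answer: -23435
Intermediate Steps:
(-20592 + (1 - 32*(-26))) - 3676 = (-20592 + (1 + 832)) - 3676 = (-20592 + 833) - 3676 = -19759 - 3676 = -23435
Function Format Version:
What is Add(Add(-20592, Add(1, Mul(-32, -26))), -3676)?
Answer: -23435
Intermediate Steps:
Add(Add(-20592, Add(1, Mul(-32, -26))), -3676) = Add(Add(-20592, Add(1, 832)), -3676) = Add(Add(-20592, 833), -3676) = Add(-19759, -3676) = -23435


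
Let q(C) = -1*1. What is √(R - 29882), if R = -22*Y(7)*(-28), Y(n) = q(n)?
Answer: I*√30498 ≈ 174.64*I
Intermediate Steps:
q(C) = -1
Y(n) = -1
R = -616 (R = -22*(-1)*(-28) = 22*(-28) = -616)
√(R - 29882) = √(-616 - 29882) = √(-30498) = I*√30498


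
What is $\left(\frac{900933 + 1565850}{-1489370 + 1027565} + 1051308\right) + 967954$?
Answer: $\frac{310834273709}{153935} \approx 2.0193 \cdot 10^{6}$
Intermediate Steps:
$\left(\frac{900933 + 1565850}{-1489370 + 1027565} + 1051308\right) + 967954 = \left(\frac{2466783}{-461805} + 1051308\right) + 967954 = \left(2466783 \left(- \frac{1}{461805}\right) + 1051308\right) + 967954 = \left(- \frac{822261}{153935} + 1051308\right) + 967954 = \frac{161832274719}{153935} + 967954 = \frac{310834273709}{153935}$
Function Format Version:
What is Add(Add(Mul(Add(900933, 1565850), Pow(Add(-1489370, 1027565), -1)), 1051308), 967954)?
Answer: Rational(310834273709, 153935) ≈ 2.0193e+6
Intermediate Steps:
Add(Add(Mul(Add(900933, 1565850), Pow(Add(-1489370, 1027565), -1)), 1051308), 967954) = Add(Add(Mul(2466783, Pow(-461805, -1)), 1051308), 967954) = Add(Add(Mul(2466783, Rational(-1, 461805)), 1051308), 967954) = Add(Add(Rational(-822261, 153935), 1051308), 967954) = Add(Rational(161832274719, 153935), 967954) = Rational(310834273709, 153935)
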